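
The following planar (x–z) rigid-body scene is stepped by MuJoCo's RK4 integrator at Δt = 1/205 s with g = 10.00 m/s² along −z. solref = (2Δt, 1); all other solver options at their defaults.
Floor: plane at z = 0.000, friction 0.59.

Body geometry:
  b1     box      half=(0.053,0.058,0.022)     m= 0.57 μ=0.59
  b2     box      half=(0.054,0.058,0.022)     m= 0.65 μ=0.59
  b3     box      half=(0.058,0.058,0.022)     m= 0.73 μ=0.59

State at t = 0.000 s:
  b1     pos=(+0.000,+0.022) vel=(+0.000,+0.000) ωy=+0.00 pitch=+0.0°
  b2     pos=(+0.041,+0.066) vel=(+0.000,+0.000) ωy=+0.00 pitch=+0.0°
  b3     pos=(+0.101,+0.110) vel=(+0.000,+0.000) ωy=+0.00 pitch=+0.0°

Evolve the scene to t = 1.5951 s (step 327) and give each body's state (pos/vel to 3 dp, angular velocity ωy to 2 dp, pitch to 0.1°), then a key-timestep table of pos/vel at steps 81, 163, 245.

State at t = 1.5951 s:
  b1     pos=(-0.001,+0.022) vel=(+0.000,+0.000) ωy=+0.00 pitch=+0.0°
  b2     pos=(+0.070,+0.058) vel=(-0.001,+0.000) ωy=-0.01 pitch=+65.3°
  b3     pos=(+0.139,+0.057) vel=(+0.000,+0.000) ωy=-0.01 pitch=+45.7°

Key-timestep trajectory:
   step    t(s)  b1.x    b1.z    b1.vx   b1.vz   b2.x    b2.z    b2.vx   b2.vz   b3.x    b3.z    b3.vx   b3.vz 
     81  0.3951   +0.000  +0.022  +0.000  +0.000   +0.079  +0.058  -0.005  +0.001   +0.145  +0.059  -0.002  -0.001
    163  0.7951   +0.000  +0.022  +0.000  +0.000   +0.070  +0.058  -0.001  +0.000   +0.139  +0.057  +0.000  +0.000
    245  1.1951   -0.001  +0.022  +0.000  +0.000   +0.070  +0.058  -0.001  +0.000   +0.139  +0.057  +0.000  +0.000


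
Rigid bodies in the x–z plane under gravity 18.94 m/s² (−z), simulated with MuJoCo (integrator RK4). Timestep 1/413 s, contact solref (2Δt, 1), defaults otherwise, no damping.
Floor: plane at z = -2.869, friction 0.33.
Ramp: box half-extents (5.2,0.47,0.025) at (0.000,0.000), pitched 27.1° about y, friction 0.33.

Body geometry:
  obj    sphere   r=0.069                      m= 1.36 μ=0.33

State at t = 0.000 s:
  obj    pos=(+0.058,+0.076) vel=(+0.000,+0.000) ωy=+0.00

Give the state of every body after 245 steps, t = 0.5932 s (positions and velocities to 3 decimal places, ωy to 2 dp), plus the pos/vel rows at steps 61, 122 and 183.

State at t = 0.5932 s:
  obj    pos=(+1.023,-0.418) vel=(+3.255,-1.666) ωy=+52.98

Key-timestep trajectory:
   step    t(s)  obj.x    obj.z    obj.vx   obj.vz 
     61  0.1477   +0.118  +0.045  +0.810  -0.415
    122  0.2954   +0.297  -0.047  +1.621  -0.829
    183  0.4431   +0.597  -0.200  +2.431  -1.244


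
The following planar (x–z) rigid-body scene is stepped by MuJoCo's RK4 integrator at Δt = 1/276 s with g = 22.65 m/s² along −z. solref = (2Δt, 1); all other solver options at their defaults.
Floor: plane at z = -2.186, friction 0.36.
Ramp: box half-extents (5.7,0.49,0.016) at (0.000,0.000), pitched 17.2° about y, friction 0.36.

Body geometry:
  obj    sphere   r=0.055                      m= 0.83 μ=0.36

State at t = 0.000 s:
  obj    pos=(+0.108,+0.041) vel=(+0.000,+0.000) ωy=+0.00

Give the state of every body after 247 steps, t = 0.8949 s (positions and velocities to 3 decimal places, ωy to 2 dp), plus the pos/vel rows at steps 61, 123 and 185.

State at t = 0.8949 s:
  obj    pos=(+1.938,-0.526) vel=(+4.090,-1.266) ωy=+77.84

Key-timestep trajectory:
   step    t(s)  obj.x    obj.z    obj.vx   obj.vz 
     61  0.2210   +0.220  +0.006  +1.010  -0.313
    123  0.4457   +0.562  -0.100  +2.037  -0.630
    185  0.6703   +1.135  -0.277  +3.063  -0.948


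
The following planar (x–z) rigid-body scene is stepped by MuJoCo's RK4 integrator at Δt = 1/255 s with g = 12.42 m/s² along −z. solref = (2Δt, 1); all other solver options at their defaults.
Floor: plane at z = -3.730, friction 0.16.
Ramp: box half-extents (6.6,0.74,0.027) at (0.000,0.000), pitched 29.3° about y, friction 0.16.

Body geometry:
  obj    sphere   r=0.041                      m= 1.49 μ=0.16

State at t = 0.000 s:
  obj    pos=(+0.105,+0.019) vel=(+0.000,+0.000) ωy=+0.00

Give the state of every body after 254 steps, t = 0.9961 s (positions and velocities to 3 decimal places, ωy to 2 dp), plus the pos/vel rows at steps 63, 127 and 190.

State at t = 0.9961 s:
  obj    pos=(+1.986,-1.036) vel=(+3.775,-2.119) ωy=+105.13

Key-timestep trajectory:
   step    t(s)  obj.x    obj.z    obj.vx   obj.vz 
     63  0.2471   +0.221  -0.046  +0.938  -0.525
    127  0.4980   +0.575  -0.245  +1.890  -1.055
    190  0.7451   +1.158  -0.572  +2.826  -1.582


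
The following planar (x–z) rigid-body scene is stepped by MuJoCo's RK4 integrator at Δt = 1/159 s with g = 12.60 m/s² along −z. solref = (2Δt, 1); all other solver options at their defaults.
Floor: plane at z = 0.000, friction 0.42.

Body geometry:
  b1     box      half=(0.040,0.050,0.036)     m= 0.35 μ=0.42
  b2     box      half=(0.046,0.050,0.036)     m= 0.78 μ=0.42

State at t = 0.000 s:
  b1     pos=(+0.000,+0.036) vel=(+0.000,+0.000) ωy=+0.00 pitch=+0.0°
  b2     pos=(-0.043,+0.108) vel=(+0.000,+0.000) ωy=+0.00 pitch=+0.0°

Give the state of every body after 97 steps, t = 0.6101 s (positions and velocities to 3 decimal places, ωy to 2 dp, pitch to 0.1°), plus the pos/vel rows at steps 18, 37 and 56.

State at t = 0.6101 s:
  b1     pos=(+0.000,+0.036) vel=(+0.000,+0.000) ωy=+0.00 pitch=+0.0°
  b2     pos=(-0.088,+0.046) vel=(+0.000,+0.000) ωy=+0.00 pitch=-90.0°

Key-timestep trajectory:
   step    t(s)  b1.x    b1.z    b1.vx   b1.vz   b2.x    b2.z    b2.vx   b2.vz 
     18  0.1132   +0.000  +0.036  +0.001  +0.000   -0.047  +0.107  -0.089  -0.018
     37  0.2327   +0.000  +0.036  +0.002  +0.000   -0.071  +0.092  -0.310  -0.410
     56  0.3522   +0.000  +0.036  +0.000  +0.000   -0.094  +0.049  +0.059  +0.012


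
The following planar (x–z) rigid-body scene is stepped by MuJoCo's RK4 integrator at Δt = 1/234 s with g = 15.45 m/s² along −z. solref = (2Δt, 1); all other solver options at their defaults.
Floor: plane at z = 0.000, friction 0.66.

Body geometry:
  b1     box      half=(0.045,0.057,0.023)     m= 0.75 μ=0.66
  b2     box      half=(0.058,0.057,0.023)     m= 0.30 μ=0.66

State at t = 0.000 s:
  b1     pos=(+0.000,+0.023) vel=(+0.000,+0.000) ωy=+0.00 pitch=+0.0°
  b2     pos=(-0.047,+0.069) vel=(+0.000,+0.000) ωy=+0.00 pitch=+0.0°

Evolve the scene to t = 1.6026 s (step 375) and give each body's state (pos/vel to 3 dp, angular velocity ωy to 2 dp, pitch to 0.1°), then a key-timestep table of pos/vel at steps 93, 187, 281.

State at t = 1.6026 s:
  b1     pos=(+0.000,+0.023) vel=(+0.000,+0.000) ωy=+0.00 pitch=+0.0°
  b2     pos=(-0.065,+0.058) vel=(+0.000,+0.000) ωy=+0.01 pitch=-47.6°

Key-timestep trajectory:
   step    t(s)  b1.x    b1.z    b1.vx   b1.vz   b2.x    b2.z    b2.vx   b2.vz 
     93  0.3974   +0.000  +0.023  +0.000  +0.000   -0.074  +0.062  +0.080  -0.012
    187  0.7991   +0.000  +0.023  +0.000  +0.000   -0.065  +0.059  +0.000  +0.000
    281  1.2009   +0.000  +0.023  +0.000  +0.000   -0.065  +0.058  +0.000  +0.000


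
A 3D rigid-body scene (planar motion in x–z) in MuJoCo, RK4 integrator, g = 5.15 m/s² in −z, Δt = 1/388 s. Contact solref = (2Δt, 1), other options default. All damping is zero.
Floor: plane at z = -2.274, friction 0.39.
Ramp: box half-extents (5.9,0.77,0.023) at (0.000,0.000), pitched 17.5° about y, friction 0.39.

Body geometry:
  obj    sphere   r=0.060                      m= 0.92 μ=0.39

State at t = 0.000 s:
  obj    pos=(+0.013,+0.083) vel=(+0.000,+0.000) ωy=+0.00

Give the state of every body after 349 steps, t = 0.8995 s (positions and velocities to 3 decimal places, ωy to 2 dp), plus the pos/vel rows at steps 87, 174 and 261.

State at t = 0.8995 s:
  obj    pos=(+0.440,-0.052) vel=(+0.949,-0.299) ωy=+16.58

Key-timestep trajectory:
   step    t(s)  obj.x    obj.z    obj.vx   obj.vz 
     87  0.2242   +0.040  +0.075  +0.237  -0.075
    174  0.4485   +0.119  +0.049  +0.473  -0.149
    261  0.6727   +0.252  +0.008  +0.710  -0.224


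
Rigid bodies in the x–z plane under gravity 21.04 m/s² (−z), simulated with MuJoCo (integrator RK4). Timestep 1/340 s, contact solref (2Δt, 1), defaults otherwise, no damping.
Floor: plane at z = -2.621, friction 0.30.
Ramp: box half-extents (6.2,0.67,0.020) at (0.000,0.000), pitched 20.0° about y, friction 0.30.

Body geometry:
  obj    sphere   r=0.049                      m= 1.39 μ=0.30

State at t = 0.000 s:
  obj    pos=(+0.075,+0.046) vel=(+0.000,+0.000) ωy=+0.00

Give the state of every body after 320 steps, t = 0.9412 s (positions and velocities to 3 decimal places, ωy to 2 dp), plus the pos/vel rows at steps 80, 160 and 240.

State at t = 0.9412 s:
  obj    pos=(+2.214,-0.733) vel=(+4.546,-1.655) ωy=+98.72

Key-timestep trajectory:
   step    t(s)  obj.x    obj.z    obj.vx   obj.vz 
     80  0.2353   +0.209  -0.003  +1.137  -0.414
    160  0.4706   +0.610  -0.149  +2.273  -0.827
    240  0.7059   +1.278  -0.392  +3.410  -1.241


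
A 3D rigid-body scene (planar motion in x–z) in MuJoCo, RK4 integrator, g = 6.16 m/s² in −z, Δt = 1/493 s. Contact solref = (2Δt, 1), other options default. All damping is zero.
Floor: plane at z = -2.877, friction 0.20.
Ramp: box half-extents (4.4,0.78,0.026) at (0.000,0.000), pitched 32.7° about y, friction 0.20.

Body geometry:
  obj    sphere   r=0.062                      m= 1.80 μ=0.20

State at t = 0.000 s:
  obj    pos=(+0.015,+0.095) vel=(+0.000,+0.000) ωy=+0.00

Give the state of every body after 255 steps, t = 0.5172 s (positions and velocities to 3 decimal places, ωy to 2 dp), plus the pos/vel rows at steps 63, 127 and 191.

State at t = 0.5172 s:
  obj    pos=(+0.283,-0.077) vel=(+1.035,-0.664) ωy=+19.83

Key-timestep trajectory:
   step    t(s)  obj.x    obj.z    obj.vx   obj.vz 
     63  0.1278   +0.031  +0.084  +0.256  -0.164
    127  0.2576   +0.081  +0.052  +0.515  -0.331
    191  0.3874   +0.165  -0.001  +0.775  -0.498


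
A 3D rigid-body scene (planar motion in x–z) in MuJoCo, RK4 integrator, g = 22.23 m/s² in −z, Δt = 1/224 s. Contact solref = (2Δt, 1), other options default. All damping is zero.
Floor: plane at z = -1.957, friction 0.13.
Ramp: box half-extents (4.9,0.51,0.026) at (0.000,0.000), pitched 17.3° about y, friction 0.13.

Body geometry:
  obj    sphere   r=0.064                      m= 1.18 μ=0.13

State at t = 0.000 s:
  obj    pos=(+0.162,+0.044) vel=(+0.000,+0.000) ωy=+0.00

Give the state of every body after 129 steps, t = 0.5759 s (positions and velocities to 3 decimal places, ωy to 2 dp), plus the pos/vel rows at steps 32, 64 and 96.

State at t = 0.5759 s:
  obj    pos=(+0.910,-0.189) vel=(+2.597,-0.809) ωy=+42.47

Key-timestep trajectory:
   step    t(s)  obj.x    obj.z    obj.vx   obj.vz 
     32  0.1429   +0.208  +0.029  +0.644  -0.201
     64  0.2857   +0.346  -0.014  +1.288  -0.401
     96  0.4286   +0.576  -0.085  +1.932  -0.602


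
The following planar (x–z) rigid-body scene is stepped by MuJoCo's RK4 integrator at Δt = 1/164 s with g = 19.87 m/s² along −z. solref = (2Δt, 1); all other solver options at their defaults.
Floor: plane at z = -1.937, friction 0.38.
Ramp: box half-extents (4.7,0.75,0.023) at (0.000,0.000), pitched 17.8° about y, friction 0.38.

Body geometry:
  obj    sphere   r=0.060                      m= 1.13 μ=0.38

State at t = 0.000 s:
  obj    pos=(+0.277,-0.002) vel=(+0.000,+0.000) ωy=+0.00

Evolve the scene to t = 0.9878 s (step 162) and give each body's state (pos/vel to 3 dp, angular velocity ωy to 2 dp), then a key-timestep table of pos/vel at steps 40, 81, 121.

State at t = 0.9878 s:
  obj    pos=(+2.293,-0.649) vel=(+4.080,-1.310) ωy=+71.42

Key-timestep trajectory:
   step    t(s)  obj.x    obj.z    obj.vx   obj.vz 
     40  0.2439   +0.400  -0.041  +1.008  -0.324
     81  0.4939   +0.781  -0.164  +2.040  -0.655
    121  0.7378   +1.402  -0.363  +3.048  -0.979


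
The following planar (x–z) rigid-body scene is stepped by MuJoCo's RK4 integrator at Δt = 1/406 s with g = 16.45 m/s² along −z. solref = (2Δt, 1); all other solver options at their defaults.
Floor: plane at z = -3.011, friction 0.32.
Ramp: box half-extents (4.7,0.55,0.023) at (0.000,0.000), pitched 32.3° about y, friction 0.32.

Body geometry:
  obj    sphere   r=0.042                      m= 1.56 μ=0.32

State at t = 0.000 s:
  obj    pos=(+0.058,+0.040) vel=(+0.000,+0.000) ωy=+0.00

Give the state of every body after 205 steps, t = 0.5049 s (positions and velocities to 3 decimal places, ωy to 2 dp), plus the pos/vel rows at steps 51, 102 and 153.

State at t = 0.5049 s:
  obj    pos=(+0.735,-0.388) vel=(+2.680,-1.694) ωy=+75.47

Key-timestep trajectory:
   step    t(s)  obj.x    obj.z    obj.vx   obj.vz 
     51  0.1256   +0.100  +0.014  +0.667  -0.422
    102  0.2512   +0.226  -0.066  +1.333  -0.843
    153  0.3768   +0.435  -0.198  +2.000  -1.264


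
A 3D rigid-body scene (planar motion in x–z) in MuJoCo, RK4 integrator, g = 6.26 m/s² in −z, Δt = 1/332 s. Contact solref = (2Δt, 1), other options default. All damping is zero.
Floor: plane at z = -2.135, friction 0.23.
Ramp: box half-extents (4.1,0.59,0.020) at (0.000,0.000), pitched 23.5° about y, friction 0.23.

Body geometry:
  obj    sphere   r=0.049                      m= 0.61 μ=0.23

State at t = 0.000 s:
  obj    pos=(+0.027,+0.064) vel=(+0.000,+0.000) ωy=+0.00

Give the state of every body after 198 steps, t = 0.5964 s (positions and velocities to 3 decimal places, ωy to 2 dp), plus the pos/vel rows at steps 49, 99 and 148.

State at t = 0.5964 s:
  obj    pos=(+0.318,-0.063) vel=(+0.975,-0.424) ωy=+21.70

Key-timestep trajectory:
   step    t(s)  obj.x    obj.z    obj.vx   obj.vz 
     49  0.1476   +0.045  +0.056  +0.241  -0.105
     99  0.2982   +0.100  +0.032  +0.488  -0.212
    148  0.4458   +0.189  -0.007  +0.729  -0.317


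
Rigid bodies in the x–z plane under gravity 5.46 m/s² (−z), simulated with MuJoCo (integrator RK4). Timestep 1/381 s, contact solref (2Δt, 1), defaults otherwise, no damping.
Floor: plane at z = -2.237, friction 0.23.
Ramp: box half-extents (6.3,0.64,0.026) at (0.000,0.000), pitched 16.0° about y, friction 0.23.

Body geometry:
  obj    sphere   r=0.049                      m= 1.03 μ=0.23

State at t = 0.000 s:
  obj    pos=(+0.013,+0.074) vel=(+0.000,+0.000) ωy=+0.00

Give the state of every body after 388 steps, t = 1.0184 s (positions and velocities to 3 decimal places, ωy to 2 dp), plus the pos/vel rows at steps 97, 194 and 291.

State at t = 1.0184 s:
  obj    pos=(+0.549,-0.079) vel=(+1.052,-0.302) ωy=+22.34

Key-timestep trajectory:
   step    t(s)  obj.x    obj.z    obj.vx   obj.vz 
     97  0.2546   +0.047  +0.065  +0.263  -0.075
    194  0.5092   +0.147  +0.036  +0.526  -0.151
    291  0.7638   +0.315  -0.012  +0.789  -0.226


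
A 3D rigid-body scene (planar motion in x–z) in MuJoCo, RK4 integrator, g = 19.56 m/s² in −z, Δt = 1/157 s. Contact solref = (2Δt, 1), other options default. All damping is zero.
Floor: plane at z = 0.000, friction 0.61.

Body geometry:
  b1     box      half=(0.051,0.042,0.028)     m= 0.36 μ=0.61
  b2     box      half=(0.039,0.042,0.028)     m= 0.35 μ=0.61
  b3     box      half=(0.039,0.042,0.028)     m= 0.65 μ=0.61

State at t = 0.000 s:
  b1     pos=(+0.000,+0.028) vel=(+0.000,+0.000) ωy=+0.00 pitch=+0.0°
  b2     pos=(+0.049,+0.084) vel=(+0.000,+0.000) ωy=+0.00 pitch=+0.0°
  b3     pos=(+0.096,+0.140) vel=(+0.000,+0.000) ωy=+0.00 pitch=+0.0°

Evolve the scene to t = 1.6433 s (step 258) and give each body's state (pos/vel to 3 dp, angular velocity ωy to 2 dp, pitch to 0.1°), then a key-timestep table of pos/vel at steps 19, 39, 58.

State at t = 1.6433 s:
  b1     pos=(+0.000,+0.028) vel=(+0.000,+0.000) ωy=+0.00 pitch=+0.0°
  b2     pos=(+0.086,+0.039) vel=(+0.000,+0.000) ωy=+0.00 pitch=+90.0°
  b3     pos=(+0.252,+0.028) vel=(+0.000,+0.000) ωy=+0.00 pitch=+180.0°

Key-timestep trajectory:
   step    t(s)  b1.x    b1.z    b1.vx   b1.vz   b2.x    b2.z    b2.vx   b2.vz   b3.x    b3.z    b3.vx   b3.vz 
     19  0.1210   +0.000  +0.028  -0.001  +0.001   +0.067  +0.079  +0.328  -0.255   +0.141  +0.090  +0.612  -1.193
     39  0.2484   +0.000  +0.028  +0.000  +0.000   +0.086  +0.039  -0.011  +0.016   +0.206  +0.048  +0.246  +0.044
     58  0.3694   +0.000  +0.028  +0.000  +0.000   +0.086  +0.039  +0.000  +0.000   +0.244  +0.035  +0.504  -0.421


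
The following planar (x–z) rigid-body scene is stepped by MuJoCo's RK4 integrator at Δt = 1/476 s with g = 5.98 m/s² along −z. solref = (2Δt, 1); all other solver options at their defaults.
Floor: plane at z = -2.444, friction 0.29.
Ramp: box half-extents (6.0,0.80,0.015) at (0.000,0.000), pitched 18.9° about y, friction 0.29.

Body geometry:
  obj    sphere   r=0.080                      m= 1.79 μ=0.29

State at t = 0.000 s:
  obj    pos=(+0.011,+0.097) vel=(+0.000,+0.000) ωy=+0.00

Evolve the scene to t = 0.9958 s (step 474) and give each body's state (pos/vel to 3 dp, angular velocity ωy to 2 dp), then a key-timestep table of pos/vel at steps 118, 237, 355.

State at t = 0.9958 s:
  obj    pos=(+0.660,-0.126) vel=(+1.304,-0.446) ωy=+17.22

Key-timestep trajectory:
   step    t(s)  obj.x    obj.z    obj.vx   obj.vz 
    118  0.2479   +0.051  +0.083  +0.325  -0.111
    237  0.4979   +0.173  +0.041  +0.652  -0.223
    355  0.7458   +0.375  -0.028  +0.976  -0.334


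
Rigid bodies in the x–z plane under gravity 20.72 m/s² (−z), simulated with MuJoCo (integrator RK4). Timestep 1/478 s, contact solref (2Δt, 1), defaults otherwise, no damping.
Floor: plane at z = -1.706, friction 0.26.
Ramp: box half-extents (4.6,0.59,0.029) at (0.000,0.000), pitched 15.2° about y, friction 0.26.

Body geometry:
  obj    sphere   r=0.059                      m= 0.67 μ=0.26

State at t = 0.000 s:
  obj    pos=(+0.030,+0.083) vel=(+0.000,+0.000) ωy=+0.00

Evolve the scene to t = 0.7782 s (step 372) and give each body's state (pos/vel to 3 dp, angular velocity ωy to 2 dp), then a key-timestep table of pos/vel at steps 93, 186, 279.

State at t = 0.7782 s:
  obj    pos=(+1.164,-0.225) vel=(+2.914,-0.792) ωy=+51.18

Key-timestep trajectory:
   step    t(s)  obj.x    obj.z    obj.vx   obj.vz 
     93  0.1946   +0.101  +0.064  +0.729  -0.198
    186  0.3891   +0.314  +0.006  +1.457  -0.396
    279  0.5837   +0.668  -0.090  +2.186  -0.594


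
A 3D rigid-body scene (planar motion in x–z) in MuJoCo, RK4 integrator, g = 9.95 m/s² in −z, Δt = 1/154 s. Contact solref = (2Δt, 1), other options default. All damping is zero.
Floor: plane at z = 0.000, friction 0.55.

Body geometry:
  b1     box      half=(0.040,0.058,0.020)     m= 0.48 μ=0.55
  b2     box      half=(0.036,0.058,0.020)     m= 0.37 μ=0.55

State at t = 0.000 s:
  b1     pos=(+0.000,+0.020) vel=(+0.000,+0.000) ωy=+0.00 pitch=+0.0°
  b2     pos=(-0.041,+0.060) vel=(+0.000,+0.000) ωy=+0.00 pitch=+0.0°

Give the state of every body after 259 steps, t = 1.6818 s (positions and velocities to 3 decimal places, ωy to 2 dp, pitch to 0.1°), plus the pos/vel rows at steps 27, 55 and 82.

State at t = 1.6818 s:
  b1     pos=(+0.000,+0.020) vel=(+0.000,+0.000) ωy=+0.00 pitch=+0.0°
  b2     pos=(-0.131,+0.020) vel=(+0.000,+0.000) ωy=+0.00 pitch=+180.0°

Key-timestep trajectory:
   step    t(s)  b1.x    b1.z    b1.vx   b1.vz   b2.x    b2.z    b2.vx   b2.vz 
     27  0.1753   +0.000  +0.020  +0.000  +0.000   -0.046  +0.059  -0.082  -0.040
     55  0.3571   +0.000  +0.020  +0.000  +0.000   -0.083  +0.039  -0.186  +0.078
     82  0.5325   +0.000  +0.020  +0.000  +0.000   -0.112  +0.037  -0.253  -0.134


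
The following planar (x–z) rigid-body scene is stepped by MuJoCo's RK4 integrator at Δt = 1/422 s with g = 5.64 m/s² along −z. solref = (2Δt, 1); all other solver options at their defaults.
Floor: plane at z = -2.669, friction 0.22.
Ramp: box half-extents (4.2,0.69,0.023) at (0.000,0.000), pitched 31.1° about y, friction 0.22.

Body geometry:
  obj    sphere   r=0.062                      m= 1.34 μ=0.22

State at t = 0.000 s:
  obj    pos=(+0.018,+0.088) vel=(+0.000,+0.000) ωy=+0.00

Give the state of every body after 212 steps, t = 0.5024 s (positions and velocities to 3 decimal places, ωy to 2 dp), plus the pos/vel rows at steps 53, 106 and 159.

State at t = 0.5024 s:
  obj    pos=(+0.243,-0.047) vel=(+0.895,-0.540) ωy=+16.86

Key-timestep trajectory:
   step    t(s)  obj.x    obj.z    obj.vx   obj.vz 
     53  0.1256   +0.032  +0.080  +0.224  -0.135
    106  0.2512   +0.074  +0.054  +0.448  -0.270
    159  0.3768   +0.145  +0.012  +0.671  -0.405


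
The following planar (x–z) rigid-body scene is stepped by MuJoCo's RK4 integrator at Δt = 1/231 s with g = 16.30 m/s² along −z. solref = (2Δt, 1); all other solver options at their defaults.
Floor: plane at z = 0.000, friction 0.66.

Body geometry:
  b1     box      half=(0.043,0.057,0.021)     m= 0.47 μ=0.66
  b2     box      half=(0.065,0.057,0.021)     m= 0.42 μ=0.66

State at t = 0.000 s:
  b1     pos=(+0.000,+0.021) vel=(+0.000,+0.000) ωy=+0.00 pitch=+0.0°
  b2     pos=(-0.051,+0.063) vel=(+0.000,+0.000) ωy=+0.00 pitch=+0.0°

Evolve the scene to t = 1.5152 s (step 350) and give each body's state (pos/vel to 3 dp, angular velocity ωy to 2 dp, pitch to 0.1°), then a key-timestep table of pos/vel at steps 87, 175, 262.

State at t = 1.5152 s:
  b1     pos=(+0.001,+0.021) vel=(+0.000,+0.000) ωy=+0.00 pitch=+0.0°
  b2     pos=(-0.062,+0.054) vel=(-0.001,-0.001) ωy=+0.01 pitch=-34.6°

Key-timestep trajectory:
   step    t(s)  b1.x    b1.z    b1.vx   b1.vz   b2.x    b2.z    b2.vx   b2.vz 
     87  0.3766   +0.000  +0.021  +0.000  +0.000   -0.061  +0.055  -0.001  -0.001
    175  0.7576   +0.000  +0.021  +0.000  +0.000   -0.061  +0.055  -0.001  -0.001
    262  1.1342   +0.000  +0.021  +0.000  +0.000   -0.061  +0.054  -0.001  -0.001


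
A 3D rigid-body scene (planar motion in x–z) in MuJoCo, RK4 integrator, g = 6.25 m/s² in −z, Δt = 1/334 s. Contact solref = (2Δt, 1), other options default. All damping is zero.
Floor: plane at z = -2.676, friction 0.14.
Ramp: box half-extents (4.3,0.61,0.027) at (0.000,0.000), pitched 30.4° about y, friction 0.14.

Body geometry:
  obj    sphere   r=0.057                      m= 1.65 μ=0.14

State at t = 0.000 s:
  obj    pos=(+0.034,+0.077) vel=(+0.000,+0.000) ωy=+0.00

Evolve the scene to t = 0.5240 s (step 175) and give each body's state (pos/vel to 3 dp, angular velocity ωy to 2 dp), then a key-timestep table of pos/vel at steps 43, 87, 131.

State at t = 0.5240 s:
  obj    pos=(+0.320,-0.091) vel=(+1.093,-0.633) ωy=+17.27

Key-timestep trajectory:
   step    t(s)  obj.x    obj.z    obj.vx   obj.vz 
     43  0.1287   +0.052  +0.067  +0.270  -0.157
     87  0.2605   +0.105  +0.036  +0.545  -0.313
    131  0.3922   +0.195  -0.017  +0.819  -0.474


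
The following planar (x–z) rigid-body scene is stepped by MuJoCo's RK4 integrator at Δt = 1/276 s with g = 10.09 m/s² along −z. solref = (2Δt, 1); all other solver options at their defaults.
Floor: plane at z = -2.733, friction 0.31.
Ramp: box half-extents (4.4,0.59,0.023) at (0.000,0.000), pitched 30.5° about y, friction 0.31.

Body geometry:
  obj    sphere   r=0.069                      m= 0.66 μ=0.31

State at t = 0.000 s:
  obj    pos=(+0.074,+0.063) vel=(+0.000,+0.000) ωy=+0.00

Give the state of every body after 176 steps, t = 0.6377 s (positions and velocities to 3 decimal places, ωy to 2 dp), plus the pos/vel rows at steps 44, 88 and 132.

State at t = 0.6377 s:
  obj    pos=(+0.715,-0.314) vel=(+2.010,-1.184) ωy=+33.80

Key-timestep trajectory:
   step    t(s)  obj.x    obj.z    obj.vx   obj.vz 
     44  0.1594   +0.114  +0.040  +0.503  -0.296
     88  0.3188   +0.234  -0.031  +1.005  -0.592
    132  0.4783   +0.435  -0.149  +1.508  -0.888


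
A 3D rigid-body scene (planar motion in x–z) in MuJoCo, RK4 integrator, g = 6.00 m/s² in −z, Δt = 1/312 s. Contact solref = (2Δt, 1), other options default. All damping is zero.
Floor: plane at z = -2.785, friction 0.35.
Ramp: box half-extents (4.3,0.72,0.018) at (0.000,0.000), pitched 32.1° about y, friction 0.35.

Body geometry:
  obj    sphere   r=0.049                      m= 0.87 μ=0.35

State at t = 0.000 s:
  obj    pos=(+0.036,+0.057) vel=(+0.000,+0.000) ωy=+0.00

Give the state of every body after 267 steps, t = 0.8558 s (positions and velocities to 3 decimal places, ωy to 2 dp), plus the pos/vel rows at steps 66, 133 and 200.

State at t = 0.8558 s:
  obj    pos=(+0.742,-0.387) vel=(+1.651,-1.036) ωy=+39.77

Key-timestep trajectory:
   step    t(s)  obj.x    obj.z    obj.vx   obj.vz 
     66  0.2115   +0.079  +0.030  +0.408  -0.256
    133  0.4263   +0.211  -0.053  +0.822  -0.516
    200  0.6410   +0.432  -0.192  +1.237  -0.776


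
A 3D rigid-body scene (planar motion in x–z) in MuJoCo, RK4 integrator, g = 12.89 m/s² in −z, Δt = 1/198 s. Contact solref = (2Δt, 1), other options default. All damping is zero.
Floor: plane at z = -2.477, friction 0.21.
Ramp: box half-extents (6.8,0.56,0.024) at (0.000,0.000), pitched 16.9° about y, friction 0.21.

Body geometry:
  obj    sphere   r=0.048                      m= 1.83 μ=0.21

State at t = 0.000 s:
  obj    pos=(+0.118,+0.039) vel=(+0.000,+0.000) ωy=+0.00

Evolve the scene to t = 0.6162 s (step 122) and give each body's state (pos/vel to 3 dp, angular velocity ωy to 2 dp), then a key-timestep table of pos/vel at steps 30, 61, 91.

State at t = 0.6162 s:
  obj    pos=(+0.604,-0.108) vel=(+1.578,-0.479) ωy=+34.35

Key-timestep trajectory:
   step    t(s)  obj.x    obj.z    obj.vx   obj.vz 
     30  0.1515   +0.148  +0.030  +0.388  -0.118
     61  0.3081   +0.240  +0.002  +0.789  -0.240
     91  0.4596   +0.389  -0.043  +1.177  -0.358


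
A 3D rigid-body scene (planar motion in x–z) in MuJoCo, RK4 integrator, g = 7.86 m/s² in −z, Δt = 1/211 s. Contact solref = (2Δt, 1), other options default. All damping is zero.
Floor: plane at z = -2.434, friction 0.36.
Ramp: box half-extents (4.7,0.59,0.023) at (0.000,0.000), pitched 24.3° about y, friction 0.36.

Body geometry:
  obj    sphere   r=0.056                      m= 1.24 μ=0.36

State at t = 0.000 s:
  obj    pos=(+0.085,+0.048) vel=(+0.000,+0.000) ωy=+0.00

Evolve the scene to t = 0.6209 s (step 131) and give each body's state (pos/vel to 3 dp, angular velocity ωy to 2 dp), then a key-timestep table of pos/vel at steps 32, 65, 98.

State at t = 0.6209 s:
  obj    pos=(+0.491,-0.135) vel=(+1.307,-0.590) ωy=+25.61

Key-timestep trajectory:
   step    t(s)  obj.x    obj.z    obj.vx   obj.vz 
     32  0.1517   +0.109  +0.037  +0.319  -0.144
     65  0.3081   +0.185  +0.003  +0.649  -0.293
     98  0.4645   +0.312  -0.054  +0.978  -0.442


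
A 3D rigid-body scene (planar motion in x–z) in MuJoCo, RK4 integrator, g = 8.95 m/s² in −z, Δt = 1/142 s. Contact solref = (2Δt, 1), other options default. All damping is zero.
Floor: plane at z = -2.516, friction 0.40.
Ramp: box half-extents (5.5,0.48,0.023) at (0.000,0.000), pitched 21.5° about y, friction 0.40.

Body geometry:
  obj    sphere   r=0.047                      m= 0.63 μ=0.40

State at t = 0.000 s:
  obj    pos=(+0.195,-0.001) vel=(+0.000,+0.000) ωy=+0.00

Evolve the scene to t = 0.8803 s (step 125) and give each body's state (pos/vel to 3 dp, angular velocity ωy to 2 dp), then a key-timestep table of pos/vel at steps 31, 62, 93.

State at t = 0.8803 s:
  obj    pos=(+1.039,-0.334) vel=(+1.919,-0.756) ωy=+43.87

Key-timestep trajectory:
   step    t(s)  obj.x    obj.z    obj.vx   obj.vz 
     31  0.2183   +0.247  -0.022  +0.476  -0.187
     62  0.4366   +0.403  -0.083  +0.952  -0.375
     93  0.6549   +0.662  -0.186  +1.428  -0.562


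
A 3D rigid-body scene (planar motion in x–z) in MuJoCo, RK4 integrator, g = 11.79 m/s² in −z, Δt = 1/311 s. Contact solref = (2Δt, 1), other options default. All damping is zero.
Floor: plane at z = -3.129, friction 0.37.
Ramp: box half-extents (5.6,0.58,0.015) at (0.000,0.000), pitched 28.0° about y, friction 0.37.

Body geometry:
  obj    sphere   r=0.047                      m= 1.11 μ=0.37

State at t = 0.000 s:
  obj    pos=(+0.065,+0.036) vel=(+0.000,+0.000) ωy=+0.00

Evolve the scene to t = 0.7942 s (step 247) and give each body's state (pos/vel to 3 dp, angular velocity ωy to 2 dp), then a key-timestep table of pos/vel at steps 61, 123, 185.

State at t = 0.7942 s:
  obj    pos=(+1.166,-0.550) vel=(+2.773,-1.474) ωy=+66.80

Key-timestep trajectory:
   step    t(s)  obj.x    obj.z    obj.vx   obj.vz 
     61  0.1961   +0.132  +0.000  +0.685  -0.364
    123  0.3955   +0.338  -0.109  +1.381  -0.734
    185  0.5949   +0.683  -0.293  +2.077  -1.104


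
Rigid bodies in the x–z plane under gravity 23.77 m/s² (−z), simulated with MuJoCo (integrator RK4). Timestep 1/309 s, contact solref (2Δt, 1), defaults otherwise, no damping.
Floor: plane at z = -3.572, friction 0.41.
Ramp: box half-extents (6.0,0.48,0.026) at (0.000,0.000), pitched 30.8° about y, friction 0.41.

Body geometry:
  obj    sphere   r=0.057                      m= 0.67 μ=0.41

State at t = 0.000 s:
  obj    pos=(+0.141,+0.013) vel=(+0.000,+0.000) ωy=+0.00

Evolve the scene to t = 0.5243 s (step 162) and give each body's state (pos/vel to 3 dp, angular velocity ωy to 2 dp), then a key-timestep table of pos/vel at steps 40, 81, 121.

State at t = 0.5243 s:
  obj    pos=(+1.167,-0.599) vel=(+3.915,-2.334) ωy=+79.95

Key-timestep trajectory:
   step    t(s)  obj.x    obj.z    obj.vx   obj.vz 
     40  0.1294   +0.204  -0.025  +0.967  -0.576
     81  0.2621   +0.398  -0.140  +1.958  -1.167
    121  0.3916   +0.714  -0.329  +2.924  -1.743


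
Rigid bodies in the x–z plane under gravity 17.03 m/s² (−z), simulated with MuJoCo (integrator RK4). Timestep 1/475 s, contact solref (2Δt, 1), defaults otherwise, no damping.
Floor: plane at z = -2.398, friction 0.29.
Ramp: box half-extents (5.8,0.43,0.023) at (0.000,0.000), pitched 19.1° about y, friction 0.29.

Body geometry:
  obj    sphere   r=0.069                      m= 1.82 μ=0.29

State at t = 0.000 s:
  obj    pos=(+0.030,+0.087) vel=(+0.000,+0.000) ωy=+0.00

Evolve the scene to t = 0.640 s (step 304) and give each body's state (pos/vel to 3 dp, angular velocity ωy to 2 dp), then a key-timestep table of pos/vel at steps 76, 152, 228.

State at t = 0.640 s:
  obj    pos=(+0.800,-0.180) vel=(+2.407,-0.834) ωy=+36.92

Key-timestep trajectory:
   step    t(s)  obj.x    obj.z    obj.vx   obj.vz 
     76  0.1600   +0.078  +0.070  +0.602  -0.208
    152  0.3200   +0.223  +0.020  +1.204  -0.417
    228  0.4800   +0.463  -0.063  +1.805  -0.625


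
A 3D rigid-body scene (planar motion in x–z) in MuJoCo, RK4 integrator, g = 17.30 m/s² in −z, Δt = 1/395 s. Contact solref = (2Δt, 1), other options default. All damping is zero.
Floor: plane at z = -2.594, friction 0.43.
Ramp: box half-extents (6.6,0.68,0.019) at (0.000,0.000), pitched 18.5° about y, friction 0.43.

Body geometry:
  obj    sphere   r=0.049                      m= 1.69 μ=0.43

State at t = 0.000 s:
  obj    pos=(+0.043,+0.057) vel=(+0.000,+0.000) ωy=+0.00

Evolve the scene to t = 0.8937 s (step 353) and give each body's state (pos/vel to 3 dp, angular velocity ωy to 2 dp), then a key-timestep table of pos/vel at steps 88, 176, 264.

State at t = 0.8937 s:
  obj    pos=(+1.528,-0.440) vel=(+3.323,-1.112) ωy=+71.51

Key-timestep trajectory:
   step    t(s)  obj.x    obj.z    obj.vx   obj.vz 
     88  0.2228   +0.135  +0.026  +0.828  -0.277
    176  0.4456   +0.412  -0.066  +1.657  -0.554
    264  0.6684   +0.874  -0.221  +2.485  -0.832


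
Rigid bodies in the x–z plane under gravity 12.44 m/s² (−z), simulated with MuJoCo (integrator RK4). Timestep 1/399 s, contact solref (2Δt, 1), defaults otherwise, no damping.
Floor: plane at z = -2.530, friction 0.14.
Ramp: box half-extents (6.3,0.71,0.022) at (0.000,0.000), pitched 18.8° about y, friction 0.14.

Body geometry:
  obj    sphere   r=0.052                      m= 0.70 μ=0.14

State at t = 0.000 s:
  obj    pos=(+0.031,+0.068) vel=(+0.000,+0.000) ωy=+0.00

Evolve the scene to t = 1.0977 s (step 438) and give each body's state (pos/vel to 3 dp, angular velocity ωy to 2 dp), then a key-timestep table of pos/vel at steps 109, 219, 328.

State at t = 1.0977 s:
  obj    pos=(+1.664,-0.488) vel=(+2.976,-1.013) ωy=+60.44

Key-timestep trajectory:
   step    t(s)  obj.x    obj.z    obj.vx   obj.vz 
    109  0.2732   +0.132  +0.033  +0.741  -0.252
    219  0.5489   +0.439  -0.071  +1.488  -0.507
    328  0.8221   +0.947  -0.244  +2.229  -0.759


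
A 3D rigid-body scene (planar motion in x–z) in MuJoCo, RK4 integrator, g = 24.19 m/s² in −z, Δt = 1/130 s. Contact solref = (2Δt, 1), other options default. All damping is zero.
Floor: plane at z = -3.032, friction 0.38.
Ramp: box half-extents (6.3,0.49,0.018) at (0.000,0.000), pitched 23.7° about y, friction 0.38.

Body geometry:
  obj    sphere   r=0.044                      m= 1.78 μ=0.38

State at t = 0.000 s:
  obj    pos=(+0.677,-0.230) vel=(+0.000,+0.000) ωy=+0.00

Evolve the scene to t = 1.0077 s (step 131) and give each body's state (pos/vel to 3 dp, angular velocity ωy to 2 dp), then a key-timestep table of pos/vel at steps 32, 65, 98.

State at t = 1.0077 s:
  obj    pos=(+3.905,-1.647) vel=(+6.407,-2.812) ωy=+159.05

Key-timestep trajectory:
   step    t(s)  obj.x    obj.z    obj.vx   obj.vz 
     32  0.2462   +0.870  -0.314  +1.565  -0.687
     65  0.5000   +1.472  -0.579  +3.179  -1.396
     98  0.7538   +2.484  -1.023  +4.793  -2.104


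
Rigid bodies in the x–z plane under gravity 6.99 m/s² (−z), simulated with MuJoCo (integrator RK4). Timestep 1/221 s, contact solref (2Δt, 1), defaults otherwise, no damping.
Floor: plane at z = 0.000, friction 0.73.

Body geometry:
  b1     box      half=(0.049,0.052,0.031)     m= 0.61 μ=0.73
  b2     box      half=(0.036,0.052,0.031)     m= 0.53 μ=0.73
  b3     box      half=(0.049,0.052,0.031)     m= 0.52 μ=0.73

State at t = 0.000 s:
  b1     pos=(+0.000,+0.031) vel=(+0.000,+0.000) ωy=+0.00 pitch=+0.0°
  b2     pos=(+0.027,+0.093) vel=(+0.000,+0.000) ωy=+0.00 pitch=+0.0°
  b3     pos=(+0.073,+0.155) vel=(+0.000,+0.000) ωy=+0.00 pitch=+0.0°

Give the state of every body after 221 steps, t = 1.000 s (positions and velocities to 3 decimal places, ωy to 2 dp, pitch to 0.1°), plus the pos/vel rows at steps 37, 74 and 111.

State at t = 1.000 s:
  b1     pos=(+0.000,+0.031) vel=(+0.000,+0.000) ωy=+0.00 pitch=+0.0°
  b2     pos=(+0.027,+0.093) vel=(+0.000,+0.000) ωy=+0.00 pitch=+0.0°
  b3     pos=(+0.096,+0.049) vel=(+0.000,+0.000) ωy=+0.00 pitch=+90.0°

Key-timestep trajectory:
   step    t(s)  b1.x    b1.z    b1.vx   b1.vz   b2.x    b2.z    b2.vx   b2.vz   b3.x    b3.z    b3.vx   b3.vz 
     37  0.1674   +0.000  +0.031  +0.000  +0.000   +0.027  +0.093  +0.000  +0.000   +0.088  +0.145  +0.174  -0.197
     74  0.3348   +0.000  +0.031  +0.000  +0.000   +0.027  +0.093  +0.000  +0.000   +0.114  +0.055  +0.006  +0.115
    111  0.5023   +0.000  +0.031  +0.000  +0.000   +0.027  +0.093  +0.000  +0.000   +0.101  +0.052  -0.204  -0.100


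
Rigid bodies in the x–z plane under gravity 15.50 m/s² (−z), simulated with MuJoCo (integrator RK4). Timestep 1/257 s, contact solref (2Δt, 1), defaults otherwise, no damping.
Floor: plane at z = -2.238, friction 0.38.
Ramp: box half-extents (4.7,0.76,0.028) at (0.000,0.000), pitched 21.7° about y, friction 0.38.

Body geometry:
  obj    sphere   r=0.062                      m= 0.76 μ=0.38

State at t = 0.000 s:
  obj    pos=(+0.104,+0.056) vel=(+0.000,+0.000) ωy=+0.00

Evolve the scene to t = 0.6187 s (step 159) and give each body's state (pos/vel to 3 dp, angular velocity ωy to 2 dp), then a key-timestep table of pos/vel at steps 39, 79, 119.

State at t = 0.6187 s:
  obj    pos=(+0.832,-0.234) vel=(+2.353,-0.936) ωy=+40.84

Key-timestep trajectory:
   step    t(s)  obj.x    obj.z    obj.vx   obj.vz 
     39  0.1518   +0.148  +0.038  +0.577  -0.230
     79  0.3074   +0.284  -0.016  +1.169  -0.465
    119  0.4630   +0.512  -0.107  +1.761  -0.701


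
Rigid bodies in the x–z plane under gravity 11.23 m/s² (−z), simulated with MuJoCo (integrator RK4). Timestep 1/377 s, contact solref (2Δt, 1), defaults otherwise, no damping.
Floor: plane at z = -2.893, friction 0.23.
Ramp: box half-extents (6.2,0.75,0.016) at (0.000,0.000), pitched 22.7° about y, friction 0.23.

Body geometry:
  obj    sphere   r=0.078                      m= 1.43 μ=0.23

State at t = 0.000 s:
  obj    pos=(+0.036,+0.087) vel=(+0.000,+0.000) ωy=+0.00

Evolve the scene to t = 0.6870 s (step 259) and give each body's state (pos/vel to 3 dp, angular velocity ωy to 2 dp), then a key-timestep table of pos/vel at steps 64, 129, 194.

State at t = 0.6870 s:
  obj    pos=(+0.710,-0.195) vel=(+1.962,-0.821) ωy=+27.26

Key-timestep trajectory:
   step    t(s)  obj.x    obj.z    obj.vx   obj.vz 
     64  0.1698   +0.077  +0.070  +0.485  -0.203
    129  0.3422   +0.203  +0.017  +0.977  -0.409
    194  0.5146   +0.414  -0.071  +1.470  -0.615


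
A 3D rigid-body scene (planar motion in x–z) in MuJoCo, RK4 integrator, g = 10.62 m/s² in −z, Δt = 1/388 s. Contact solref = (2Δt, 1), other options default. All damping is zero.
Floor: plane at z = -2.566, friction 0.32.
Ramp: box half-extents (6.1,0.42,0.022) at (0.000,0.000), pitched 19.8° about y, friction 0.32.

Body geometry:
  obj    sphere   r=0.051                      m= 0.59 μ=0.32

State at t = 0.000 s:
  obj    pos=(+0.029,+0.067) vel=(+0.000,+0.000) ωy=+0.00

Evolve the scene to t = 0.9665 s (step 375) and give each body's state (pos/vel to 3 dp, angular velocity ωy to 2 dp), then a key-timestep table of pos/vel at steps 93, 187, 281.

State at t = 0.9665 s:
  obj    pos=(+1.158,-0.339) vel=(+2.337,-0.841) ωy=+48.69

Key-timestep trajectory:
   step    t(s)  obj.x    obj.z    obj.vx   obj.vz 
     93  0.2397   +0.099  +0.042  +0.580  -0.209
    187  0.4820   +0.310  -0.034  +1.165  -0.420
    281  0.7242   +0.663  -0.161  +1.751  -0.630


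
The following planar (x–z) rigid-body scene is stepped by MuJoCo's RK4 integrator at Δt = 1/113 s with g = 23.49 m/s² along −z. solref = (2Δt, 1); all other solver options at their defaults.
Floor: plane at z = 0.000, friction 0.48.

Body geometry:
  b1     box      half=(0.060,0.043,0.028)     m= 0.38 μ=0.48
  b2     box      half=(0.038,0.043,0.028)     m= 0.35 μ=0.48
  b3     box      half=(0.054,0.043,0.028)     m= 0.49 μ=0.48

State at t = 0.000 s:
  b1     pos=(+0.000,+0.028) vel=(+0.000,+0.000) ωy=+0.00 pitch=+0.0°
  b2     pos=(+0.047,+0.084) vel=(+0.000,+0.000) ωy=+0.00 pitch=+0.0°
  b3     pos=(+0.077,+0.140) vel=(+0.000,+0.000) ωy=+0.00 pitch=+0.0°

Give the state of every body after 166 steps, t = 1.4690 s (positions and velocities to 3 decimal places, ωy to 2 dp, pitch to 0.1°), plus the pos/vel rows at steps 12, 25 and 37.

State at t = 1.4690 s:
  b1     pos=(+0.000,+0.028) vel=(+0.000,+0.000) ωy=+0.00 pitch=+0.0°
  b2     pos=(+0.096,+0.038) vel=(+0.000,+0.000) ωy=+0.00 pitch=+90.0°
  b3     pos=(+0.178,+0.054) vel=(+0.000,+0.000) ωy=+0.00 pitch=+90.0°

Key-timestep trajectory:
   step    t(s)  b1.x    b1.z    b1.vx   b1.vz   b2.x    b2.z    b2.vx   b2.vz   b3.x    b3.z    b3.vx   b3.vz 
     12  0.1062   +0.000  +0.028  -0.002  +0.002   +0.051  +0.085  +0.098  +0.033   +0.089  +0.136  +0.271  -0.090
     25  0.2212   +0.000  +0.028  -0.001  +0.001   +0.082  +0.076  +0.450  -0.624   +0.152  +0.069  +0.705  -1.538
     37  0.3274   +0.000  +0.028  +0.000  +0.000   +0.097  +0.037  -0.026  +0.055   +0.178  +0.054  -0.072  -0.006


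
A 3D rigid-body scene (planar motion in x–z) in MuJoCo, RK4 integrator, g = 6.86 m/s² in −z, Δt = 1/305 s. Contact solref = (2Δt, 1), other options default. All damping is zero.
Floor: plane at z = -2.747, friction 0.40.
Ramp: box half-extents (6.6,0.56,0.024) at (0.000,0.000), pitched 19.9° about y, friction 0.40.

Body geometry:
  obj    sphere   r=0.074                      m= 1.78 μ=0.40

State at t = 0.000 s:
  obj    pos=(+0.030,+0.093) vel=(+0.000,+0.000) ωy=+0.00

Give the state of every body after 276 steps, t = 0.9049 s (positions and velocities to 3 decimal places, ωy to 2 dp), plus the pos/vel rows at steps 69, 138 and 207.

State at t = 0.9049 s:
  obj    pos=(+0.672,-0.139) vel=(+1.419,-0.514) ωy=+20.39

Key-timestep trajectory:
   step    t(s)  obj.x    obj.z    obj.vx   obj.vz 
     69  0.2262   +0.070  +0.079  +0.355  -0.128
    138  0.4525   +0.191  +0.035  +0.710  -0.257
    207  0.6787   +0.391  -0.037  +1.064  -0.385
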